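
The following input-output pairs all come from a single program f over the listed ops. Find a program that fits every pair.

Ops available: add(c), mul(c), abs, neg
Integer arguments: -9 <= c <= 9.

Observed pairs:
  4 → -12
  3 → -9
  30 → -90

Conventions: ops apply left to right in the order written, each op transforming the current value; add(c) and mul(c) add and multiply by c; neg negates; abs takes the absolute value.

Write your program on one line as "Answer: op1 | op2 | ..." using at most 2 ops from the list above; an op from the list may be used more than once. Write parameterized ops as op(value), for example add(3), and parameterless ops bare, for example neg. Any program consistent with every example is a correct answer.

neg | mul(3)

Check, running the answer program on each example:
  4 -> -4 -> -12
  3 -> -3 -> -9
  30 -> -30 -> -90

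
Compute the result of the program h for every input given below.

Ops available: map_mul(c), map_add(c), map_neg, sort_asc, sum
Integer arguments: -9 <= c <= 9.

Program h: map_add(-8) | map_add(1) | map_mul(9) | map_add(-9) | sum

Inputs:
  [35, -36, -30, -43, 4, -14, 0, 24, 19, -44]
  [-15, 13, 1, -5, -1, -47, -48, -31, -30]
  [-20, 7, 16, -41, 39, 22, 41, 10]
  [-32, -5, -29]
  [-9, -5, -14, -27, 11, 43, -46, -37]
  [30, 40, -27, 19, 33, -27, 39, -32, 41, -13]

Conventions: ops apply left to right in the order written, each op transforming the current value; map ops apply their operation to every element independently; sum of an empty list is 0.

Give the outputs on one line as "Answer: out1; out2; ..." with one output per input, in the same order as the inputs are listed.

Execution, op by op:
  [35, -36, -30, -43, 4, -14, 0, 24, 19, -44] -> [27, -44, -38, -51, -4, -22, -8, 16, 11, -52] -> [28, -43, -37, -50, -3, -21, -7, 17, 12, -51] -> [252, -387, -333, -450, -27, -189, -63, 153, 108, -459] -> [243, -396, -342, -459, -36, -198, -72, 144, 99, -468] -> -1485
  [-15, 13, 1, -5, -1, -47, -48, -31, -30] -> [-23, 5, -7, -13, -9, -55, -56, -39, -38] -> [-22, 6, -6, -12, -8, -54, -55, -38, -37] -> [-198, 54, -54, -108, -72, -486, -495, -342, -333] -> [-207, 45, -63, -117, -81, -495, -504, -351, -342] -> -2115
  [-20, 7, 16, -41, 39, 22, 41, 10] -> [-28, -1, 8, -49, 31, 14, 33, 2] -> [-27, 0, 9, -48, 32, 15, 34, 3] -> [-243, 0, 81, -432, 288, 135, 306, 27] -> [-252, -9, 72, -441, 279, 126, 297, 18] -> 90
  [-32, -5, -29] -> [-40, -13, -37] -> [-39, -12, -36] -> [-351, -108, -324] -> [-360, -117, -333] -> -810
  [-9, -5, -14, -27, 11, 43, -46, -37] -> [-17, -13, -22, -35, 3, 35, -54, -45] -> [-16, -12, -21, -34, 4, 36, -53, -44] -> [-144, -108, -189, -306, 36, 324, -477, -396] -> [-153, -117, -198, -315, 27, 315, -486, -405] -> -1332
  [30, 40, -27, 19, 33, -27, 39, -32, 41, -13] -> [22, 32, -35, 11, 25, -35, 31, -40, 33, -21] -> [23, 33, -34, 12, 26, -34, 32, -39, 34, -20] -> [207, 297, -306, 108, 234, -306, 288, -351, 306, -180] -> [198, 288, -315, 99, 225, -315, 279, -360, 297, -189] -> 207

-1485; -2115; 90; -810; -1332; 207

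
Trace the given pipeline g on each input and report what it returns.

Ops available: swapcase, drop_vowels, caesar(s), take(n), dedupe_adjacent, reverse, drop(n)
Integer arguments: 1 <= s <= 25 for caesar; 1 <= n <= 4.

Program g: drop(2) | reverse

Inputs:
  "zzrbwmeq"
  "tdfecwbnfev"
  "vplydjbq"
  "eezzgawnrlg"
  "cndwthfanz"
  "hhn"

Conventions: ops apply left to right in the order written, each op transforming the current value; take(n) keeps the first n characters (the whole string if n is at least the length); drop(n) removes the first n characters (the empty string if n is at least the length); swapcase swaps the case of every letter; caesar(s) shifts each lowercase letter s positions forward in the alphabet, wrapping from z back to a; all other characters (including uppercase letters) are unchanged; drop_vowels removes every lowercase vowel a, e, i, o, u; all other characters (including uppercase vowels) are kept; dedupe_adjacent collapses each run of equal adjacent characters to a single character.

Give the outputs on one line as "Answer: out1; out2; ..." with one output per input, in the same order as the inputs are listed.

Execution, op by op:
  "zzrbwmeq" -> "rbwmeq" -> "qemwbr"
  "tdfecwbnfev" -> "fecwbnfev" -> "vefnbwcef"
  "vplydjbq" -> "lydjbq" -> "qbjdyl"
  "eezzgawnrlg" -> "zzgawnrlg" -> "glrnwagzz"
  "cndwthfanz" -> "dwthfanz" -> "znafhtwd"
  "hhn" -> "n" -> "n"

"qemwbr"; "vefnbwcef"; "qbjdyl"; "glrnwagzz"; "znafhtwd"; "n"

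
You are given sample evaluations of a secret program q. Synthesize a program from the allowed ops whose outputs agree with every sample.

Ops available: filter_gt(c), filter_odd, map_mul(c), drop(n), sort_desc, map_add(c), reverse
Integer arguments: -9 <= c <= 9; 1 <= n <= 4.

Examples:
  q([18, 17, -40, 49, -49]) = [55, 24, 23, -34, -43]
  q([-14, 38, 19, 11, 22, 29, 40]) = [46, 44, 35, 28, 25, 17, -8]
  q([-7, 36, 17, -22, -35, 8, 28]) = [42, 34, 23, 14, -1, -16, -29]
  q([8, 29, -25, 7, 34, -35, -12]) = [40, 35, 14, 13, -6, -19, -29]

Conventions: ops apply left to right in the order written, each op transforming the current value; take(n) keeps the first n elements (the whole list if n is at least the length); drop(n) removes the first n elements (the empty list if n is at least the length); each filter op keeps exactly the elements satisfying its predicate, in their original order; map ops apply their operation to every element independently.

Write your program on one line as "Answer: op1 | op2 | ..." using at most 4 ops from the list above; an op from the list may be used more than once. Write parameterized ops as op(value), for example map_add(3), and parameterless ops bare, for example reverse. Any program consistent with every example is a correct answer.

reverse | sort_desc | map_add(6)

Check, running the answer program on each example:
  [18, 17, -40, 49, -49] -> [-49, 49, -40, 17, 18] -> [49, 18, 17, -40, -49] -> [55, 24, 23, -34, -43]
  [-14, 38, 19, 11, 22, 29, 40] -> [40, 29, 22, 11, 19, 38, -14] -> [40, 38, 29, 22, 19, 11, -14] -> [46, 44, 35, 28, 25, 17, -8]
  [-7, 36, 17, -22, -35, 8, 28] -> [28, 8, -35, -22, 17, 36, -7] -> [36, 28, 17, 8, -7, -22, -35] -> [42, 34, 23, 14, -1, -16, -29]
  [8, 29, -25, 7, 34, -35, -12] -> [-12, -35, 34, 7, -25, 29, 8] -> [34, 29, 8, 7, -12, -25, -35] -> [40, 35, 14, 13, -6, -19, -29]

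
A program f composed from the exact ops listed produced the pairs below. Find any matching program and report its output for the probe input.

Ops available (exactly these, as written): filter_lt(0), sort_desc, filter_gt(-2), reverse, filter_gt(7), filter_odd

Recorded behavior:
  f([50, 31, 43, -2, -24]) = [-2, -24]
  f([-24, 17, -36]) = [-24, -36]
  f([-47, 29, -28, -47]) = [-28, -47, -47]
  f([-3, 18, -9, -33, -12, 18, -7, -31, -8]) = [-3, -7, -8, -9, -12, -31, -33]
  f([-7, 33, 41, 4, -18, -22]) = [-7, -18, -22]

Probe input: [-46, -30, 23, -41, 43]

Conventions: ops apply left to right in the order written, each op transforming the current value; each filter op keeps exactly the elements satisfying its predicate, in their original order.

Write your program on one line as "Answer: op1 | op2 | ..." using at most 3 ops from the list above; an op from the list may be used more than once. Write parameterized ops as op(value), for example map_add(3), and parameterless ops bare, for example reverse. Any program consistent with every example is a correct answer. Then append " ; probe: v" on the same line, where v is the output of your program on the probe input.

filter_lt(0) | reverse | sort_desc ; probe: [-30, -41, -46]

Check, running the answer program on each example:
  [50, 31, 43, -2, -24] -> [-2, -24] -> [-24, -2] -> [-2, -24]
  [-24, 17, -36] -> [-24, -36] -> [-36, -24] -> [-24, -36]
  [-47, 29, -28, -47] -> [-47, -28, -47] -> [-47, -28, -47] -> [-28, -47, -47]
  [-3, 18, -9, -33, -12, 18, -7, -31, -8] -> [-3, -9, -33, -12, -7, -31, -8] -> [-8, -31, -7, -12, -33, -9, -3] -> [-3, -7, -8, -9, -12, -31, -33]
  [-7, 33, 41, 4, -18, -22] -> [-7, -18, -22] -> [-22, -18, -7] -> [-7, -18, -22]
  probe: [-46, -30, 23, -41, 43] -> [-46, -30, -41] -> [-41, -30, -46] -> [-30, -41, -46]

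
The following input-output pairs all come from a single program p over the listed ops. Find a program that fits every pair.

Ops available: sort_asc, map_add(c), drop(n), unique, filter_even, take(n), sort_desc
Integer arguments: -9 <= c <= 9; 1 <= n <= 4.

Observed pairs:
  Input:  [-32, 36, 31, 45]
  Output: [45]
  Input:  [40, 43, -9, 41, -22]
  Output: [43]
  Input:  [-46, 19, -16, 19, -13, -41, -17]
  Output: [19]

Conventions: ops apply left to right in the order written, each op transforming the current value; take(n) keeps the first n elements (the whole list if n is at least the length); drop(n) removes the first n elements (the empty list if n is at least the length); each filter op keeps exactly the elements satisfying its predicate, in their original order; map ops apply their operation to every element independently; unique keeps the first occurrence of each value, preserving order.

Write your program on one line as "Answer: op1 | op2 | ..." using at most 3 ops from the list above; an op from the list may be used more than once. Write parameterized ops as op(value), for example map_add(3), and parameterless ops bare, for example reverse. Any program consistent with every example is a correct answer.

unique | sort_desc | take(1)

Check, running the answer program on each example:
  [-32, 36, 31, 45] -> [-32, 36, 31, 45] -> [45, 36, 31, -32] -> [45]
  [40, 43, -9, 41, -22] -> [40, 43, -9, 41, -22] -> [43, 41, 40, -9, -22] -> [43]
  [-46, 19, -16, 19, -13, -41, -17] -> [-46, 19, -16, -13, -41, -17] -> [19, -13, -16, -17, -41, -46] -> [19]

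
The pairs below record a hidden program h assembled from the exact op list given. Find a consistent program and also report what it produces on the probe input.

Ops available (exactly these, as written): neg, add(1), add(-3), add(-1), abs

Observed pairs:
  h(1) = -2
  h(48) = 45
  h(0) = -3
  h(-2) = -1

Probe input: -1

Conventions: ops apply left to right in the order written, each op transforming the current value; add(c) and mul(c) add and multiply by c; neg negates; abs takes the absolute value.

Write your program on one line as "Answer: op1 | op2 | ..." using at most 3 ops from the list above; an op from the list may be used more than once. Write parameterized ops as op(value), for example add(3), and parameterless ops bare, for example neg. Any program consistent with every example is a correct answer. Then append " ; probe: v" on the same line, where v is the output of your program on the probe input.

abs | add(-3) ; probe: -2

Check, running the answer program on each example:
  1 -> 1 -> -2
  48 -> 48 -> 45
  0 -> 0 -> -3
  -2 -> 2 -> -1
  probe: -1 -> 1 -> -2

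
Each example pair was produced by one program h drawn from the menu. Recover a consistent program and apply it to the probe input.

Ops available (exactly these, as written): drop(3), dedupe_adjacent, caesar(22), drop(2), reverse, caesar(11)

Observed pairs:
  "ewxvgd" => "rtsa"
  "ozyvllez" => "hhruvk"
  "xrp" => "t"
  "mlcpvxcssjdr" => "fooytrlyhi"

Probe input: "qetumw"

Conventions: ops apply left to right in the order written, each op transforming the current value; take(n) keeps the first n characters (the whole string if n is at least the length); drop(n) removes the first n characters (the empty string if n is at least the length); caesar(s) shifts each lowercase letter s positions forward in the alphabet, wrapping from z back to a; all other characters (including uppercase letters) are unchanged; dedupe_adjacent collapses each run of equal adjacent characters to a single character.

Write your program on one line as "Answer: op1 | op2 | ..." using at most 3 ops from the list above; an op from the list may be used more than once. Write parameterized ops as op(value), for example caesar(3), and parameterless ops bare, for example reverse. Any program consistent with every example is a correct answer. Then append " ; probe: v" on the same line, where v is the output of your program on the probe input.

caesar(22) | reverse | drop(2) ; probe: "qpam"

Check, running the answer program on each example:
  "ewxvgd" -> "astrcz" -> "zcrtsa" -> "rtsa"
  "ozyvllez" -> "kvurhhav" -> "vahhruvk" -> "hhruvk"
  "xrp" -> "tnl" -> "lnt" -> "t"
  "mlcpvxcssjdr" -> "ihylrtyoofzn" -> "nzfooytrlyhi" -> "fooytrlyhi"
  probe: "qetumw" -> "mapqis" -> "siqpam" -> "qpam"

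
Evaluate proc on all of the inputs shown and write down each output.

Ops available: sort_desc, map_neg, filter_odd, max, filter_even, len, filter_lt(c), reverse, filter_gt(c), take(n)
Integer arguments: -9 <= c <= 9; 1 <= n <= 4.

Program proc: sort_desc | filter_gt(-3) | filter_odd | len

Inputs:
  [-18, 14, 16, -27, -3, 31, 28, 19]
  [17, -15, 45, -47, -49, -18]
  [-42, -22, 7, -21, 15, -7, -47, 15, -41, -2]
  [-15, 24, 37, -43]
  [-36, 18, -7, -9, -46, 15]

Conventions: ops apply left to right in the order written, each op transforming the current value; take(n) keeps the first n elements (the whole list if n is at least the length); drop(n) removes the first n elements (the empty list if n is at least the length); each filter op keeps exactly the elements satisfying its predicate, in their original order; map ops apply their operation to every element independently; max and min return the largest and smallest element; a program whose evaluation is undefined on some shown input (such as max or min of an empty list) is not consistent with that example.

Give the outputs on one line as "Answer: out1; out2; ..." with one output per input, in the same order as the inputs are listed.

Execution, op by op:
  [-18, 14, 16, -27, -3, 31, 28, 19] -> [31, 28, 19, 16, 14, -3, -18, -27] -> [31, 28, 19, 16, 14] -> [31, 19] -> 2
  [17, -15, 45, -47, -49, -18] -> [45, 17, -15, -18, -47, -49] -> [45, 17] -> [45, 17] -> 2
  [-42, -22, 7, -21, 15, -7, -47, 15, -41, -2] -> [15, 15, 7, -2, -7, -21, -22, -41, -42, -47] -> [15, 15, 7, -2] -> [15, 15, 7] -> 3
  [-15, 24, 37, -43] -> [37, 24, -15, -43] -> [37, 24] -> [37] -> 1
  [-36, 18, -7, -9, -46, 15] -> [18, 15, -7, -9, -36, -46] -> [18, 15] -> [15] -> 1

2; 2; 3; 1; 1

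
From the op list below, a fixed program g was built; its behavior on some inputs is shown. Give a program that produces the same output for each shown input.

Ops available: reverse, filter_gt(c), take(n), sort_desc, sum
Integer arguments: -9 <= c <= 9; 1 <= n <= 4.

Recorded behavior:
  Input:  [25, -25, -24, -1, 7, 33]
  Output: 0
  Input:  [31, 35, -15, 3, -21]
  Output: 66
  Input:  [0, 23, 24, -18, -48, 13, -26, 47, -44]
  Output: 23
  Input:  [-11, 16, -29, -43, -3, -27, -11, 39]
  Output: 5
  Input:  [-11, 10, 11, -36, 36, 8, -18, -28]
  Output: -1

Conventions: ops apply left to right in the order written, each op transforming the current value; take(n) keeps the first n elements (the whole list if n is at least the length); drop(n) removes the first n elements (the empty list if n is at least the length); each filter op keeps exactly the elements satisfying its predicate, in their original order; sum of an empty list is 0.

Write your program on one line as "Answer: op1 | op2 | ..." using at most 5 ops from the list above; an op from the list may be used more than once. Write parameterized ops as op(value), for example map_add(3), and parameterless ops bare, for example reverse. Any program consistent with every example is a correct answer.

take(2) | sort_desc | reverse | sum

Check, running the answer program on each example:
  [25, -25, -24, -1, 7, 33] -> [25, -25] -> [25, -25] -> [-25, 25] -> 0
  [31, 35, -15, 3, -21] -> [31, 35] -> [35, 31] -> [31, 35] -> 66
  [0, 23, 24, -18, -48, 13, -26, 47, -44] -> [0, 23] -> [23, 0] -> [0, 23] -> 23
  [-11, 16, -29, -43, -3, -27, -11, 39] -> [-11, 16] -> [16, -11] -> [-11, 16] -> 5
  [-11, 10, 11, -36, 36, 8, -18, -28] -> [-11, 10] -> [10, -11] -> [-11, 10] -> -1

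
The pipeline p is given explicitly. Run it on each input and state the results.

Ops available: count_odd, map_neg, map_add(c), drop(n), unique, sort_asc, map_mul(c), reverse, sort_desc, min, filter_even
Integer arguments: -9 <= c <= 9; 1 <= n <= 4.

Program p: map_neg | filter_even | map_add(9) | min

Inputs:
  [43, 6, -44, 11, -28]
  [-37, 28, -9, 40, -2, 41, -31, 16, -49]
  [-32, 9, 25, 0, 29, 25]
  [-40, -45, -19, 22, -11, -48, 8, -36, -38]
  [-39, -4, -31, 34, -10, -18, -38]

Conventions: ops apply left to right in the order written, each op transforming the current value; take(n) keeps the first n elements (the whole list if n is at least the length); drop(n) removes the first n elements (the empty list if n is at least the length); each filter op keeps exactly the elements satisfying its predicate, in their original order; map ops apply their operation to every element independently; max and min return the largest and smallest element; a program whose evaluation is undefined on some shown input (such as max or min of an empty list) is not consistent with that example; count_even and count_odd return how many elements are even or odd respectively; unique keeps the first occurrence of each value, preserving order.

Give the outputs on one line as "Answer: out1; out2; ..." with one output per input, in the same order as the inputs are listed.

3; -31; 9; -13; -25

Execution, op by op:
  [43, 6, -44, 11, -28] -> [-43, -6, 44, -11, 28] -> [-6, 44, 28] -> [3, 53, 37] -> 3
  [-37, 28, -9, 40, -2, 41, -31, 16, -49] -> [37, -28, 9, -40, 2, -41, 31, -16, 49] -> [-28, -40, 2, -16] -> [-19, -31, 11, -7] -> -31
  [-32, 9, 25, 0, 29, 25] -> [32, -9, -25, 0, -29, -25] -> [32, 0] -> [41, 9] -> 9
  [-40, -45, -19, 22, -11, -48, 8, -36, -38] -> [40, 45, 19, -22, 11, 48, -8, 36, 38] -> [40, -22, 48, -8, 36, 38] -> [49, -13, 57, 1, 45, 47] -> -13
  [-39, -4, -31, 34, -10, -18, -38] -> [39, 4, 31, -34, 10, 18, 38] -> [4, -34, 10, 18, 38] -> [13, -25, 19, 27, 47] -> -25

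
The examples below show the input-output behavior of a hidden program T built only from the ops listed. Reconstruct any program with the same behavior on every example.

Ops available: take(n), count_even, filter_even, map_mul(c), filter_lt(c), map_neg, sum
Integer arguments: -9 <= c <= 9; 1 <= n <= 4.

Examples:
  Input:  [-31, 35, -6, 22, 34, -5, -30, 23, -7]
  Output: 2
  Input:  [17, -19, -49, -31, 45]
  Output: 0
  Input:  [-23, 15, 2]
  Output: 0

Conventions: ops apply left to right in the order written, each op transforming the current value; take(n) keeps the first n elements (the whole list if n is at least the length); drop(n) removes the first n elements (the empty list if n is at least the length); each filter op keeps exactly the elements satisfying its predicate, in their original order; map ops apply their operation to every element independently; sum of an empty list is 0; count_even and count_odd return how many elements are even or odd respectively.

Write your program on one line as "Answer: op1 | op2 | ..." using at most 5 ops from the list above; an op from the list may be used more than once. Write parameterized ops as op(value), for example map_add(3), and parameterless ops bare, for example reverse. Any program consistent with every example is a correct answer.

map_neg | filter_lt(-9) | map_neg | map_mul(3) | count_even

Check, running the answer program on each example:
  [-31, 35, -6, 22, 34, -5, -30, 23, -7] -> [31, -35, 6, -22, -34, 5, 30, -23, 7] -> [-35, -22, -34, -23] -> [35, 22, 34, 23] -> [105, 66, 102, 69] -> 2
  [17, -19, -49, -31, 45] -> [-17, 19, 49, 31, -45] -> [-17, -45] -> [17, 45] -> [51, 135] -> 0
  [-23, 15, 2] -> [23, -15, -2] -> [-15] -> [15] -> [45] -> 0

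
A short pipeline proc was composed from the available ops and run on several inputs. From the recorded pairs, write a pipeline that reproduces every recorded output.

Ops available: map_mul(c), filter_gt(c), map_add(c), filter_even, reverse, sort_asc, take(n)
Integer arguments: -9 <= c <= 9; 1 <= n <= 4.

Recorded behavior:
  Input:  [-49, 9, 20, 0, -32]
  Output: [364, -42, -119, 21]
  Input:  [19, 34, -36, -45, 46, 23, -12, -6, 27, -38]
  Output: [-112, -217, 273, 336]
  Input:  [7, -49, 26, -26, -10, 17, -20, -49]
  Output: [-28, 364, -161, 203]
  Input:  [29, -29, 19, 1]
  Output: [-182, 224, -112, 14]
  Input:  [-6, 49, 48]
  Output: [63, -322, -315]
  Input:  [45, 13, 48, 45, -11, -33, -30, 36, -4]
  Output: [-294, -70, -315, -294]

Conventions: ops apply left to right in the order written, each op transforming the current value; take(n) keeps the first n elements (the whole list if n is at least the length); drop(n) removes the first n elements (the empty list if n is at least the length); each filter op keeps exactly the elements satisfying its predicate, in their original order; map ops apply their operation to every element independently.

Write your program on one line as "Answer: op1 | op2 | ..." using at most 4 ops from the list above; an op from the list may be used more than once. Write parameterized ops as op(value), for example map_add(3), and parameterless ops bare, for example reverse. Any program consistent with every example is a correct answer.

map_mul(-1) | take(4) | map_add(3) | map_mul(7)

Check, running the answer program on each example:
  [-49, 9, 20, 0, -32] -> [49, -9, -20, 0, 32] -> [49, -9, -20, 0] -> [52, -6, -17, 3] -> [364, -42, -119, 21]
  [19, 34, -36, -45, 46, 23, -12, -6, 27, -38] -> [-19, -34, 36, 45, -46, -23, 12, 6, -27, 38] -> [-19, -34, 36, 45] -> [-16, -31, 39, 48] -> [-112, -217, 273, 336]
  [7, -49, 26, -26, -10, 17, -20, -49] -> [-7, 49, -26, 26, 10, -17, 20, 49] -> [-7, 49, -26, 26] -> [-4, 52, -23, 29] -> [-28, 364, -161, 203]
  [29, -29, 19, 1] -> [-29, 29, -19, -1] -> [-29, 29, -19, -1] -> [-26, 32, -16, 2] -> [-182, 224, -112, 14]
  [-6, 49, 48] -> [6, -49, -48] -> [6, -49, -48] -> [9, -46, -45] -> [63, -322, -315]
  [45, 13, 48, 45, -11, -33, -30, 36, -4] -> [-45, -13, -48, -45, 11, 33, 30, -36, 4] -> [-45, -13, -48, -45] -> [-42, -10, -45, -42] -> [-294, -70, -315, -294]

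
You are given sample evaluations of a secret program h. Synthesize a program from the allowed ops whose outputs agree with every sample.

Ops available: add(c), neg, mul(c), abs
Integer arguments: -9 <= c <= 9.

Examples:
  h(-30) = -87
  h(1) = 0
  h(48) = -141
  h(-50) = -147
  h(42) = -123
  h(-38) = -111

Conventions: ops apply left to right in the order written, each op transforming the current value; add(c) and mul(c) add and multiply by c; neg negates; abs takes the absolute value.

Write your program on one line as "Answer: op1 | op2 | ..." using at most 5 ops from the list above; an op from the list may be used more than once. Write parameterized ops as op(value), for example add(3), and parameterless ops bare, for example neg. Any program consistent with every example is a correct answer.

mul(-3) | abs | add(-3) | mul(-1)

Check, running the answer program on each example:
  -30 -> 90 -> 90 -> 87 -> -87
  1 -> -3 -> 3 -> 0 -> 0
  48 -> -144 -> 144 -> 141 -> -141
  -50 -> 150 -> 150 -> 147 -> -147
  42 -> -126 -> 126 -> 123 -> -123
  -38 -> 114 -> 114 -> 111 -> -111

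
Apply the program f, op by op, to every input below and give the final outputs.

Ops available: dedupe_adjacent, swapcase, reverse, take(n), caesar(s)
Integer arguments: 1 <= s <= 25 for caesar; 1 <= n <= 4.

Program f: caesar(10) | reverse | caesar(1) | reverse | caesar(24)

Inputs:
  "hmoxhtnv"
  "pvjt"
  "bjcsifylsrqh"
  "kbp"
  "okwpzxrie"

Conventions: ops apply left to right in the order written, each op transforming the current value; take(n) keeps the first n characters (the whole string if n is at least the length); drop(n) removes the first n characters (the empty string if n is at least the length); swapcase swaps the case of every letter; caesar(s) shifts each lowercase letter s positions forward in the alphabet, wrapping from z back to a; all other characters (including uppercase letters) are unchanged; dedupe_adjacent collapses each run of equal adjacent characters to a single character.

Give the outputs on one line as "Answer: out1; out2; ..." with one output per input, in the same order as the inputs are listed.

Execution, op by op:
  "hmoxhtnv" -> "rwyhrdxf" -> "fxdrhywr" -> "gyesizxs" -> "sxziseyg" -> "qvxgqcwe"
  "pvjt" -> "zftd" -> "dtfz" -> "euga" -> "ague" -> "yesc"
  "bjcsifylsrqh" -> "ltmcspivcbar" -> "rabcvipscmtl" -> "sbcdwjqtdnum" -> "mundtqjwdcbs" -> "kslbrohubazq"
  "kbp" -> "ulz" -> "zlu" -> "amv" -> "vma" -> "tky"
  "okwpzxrie" -> "yugzjhbso" -> "osbhjzguy" -> "ptcikahvz" -> "zvhakictp" -> "xtfyigarn"

"qvxgqcwe"; "yesc"; "kslbrohubazq"; "tky"; "xtfyigarn"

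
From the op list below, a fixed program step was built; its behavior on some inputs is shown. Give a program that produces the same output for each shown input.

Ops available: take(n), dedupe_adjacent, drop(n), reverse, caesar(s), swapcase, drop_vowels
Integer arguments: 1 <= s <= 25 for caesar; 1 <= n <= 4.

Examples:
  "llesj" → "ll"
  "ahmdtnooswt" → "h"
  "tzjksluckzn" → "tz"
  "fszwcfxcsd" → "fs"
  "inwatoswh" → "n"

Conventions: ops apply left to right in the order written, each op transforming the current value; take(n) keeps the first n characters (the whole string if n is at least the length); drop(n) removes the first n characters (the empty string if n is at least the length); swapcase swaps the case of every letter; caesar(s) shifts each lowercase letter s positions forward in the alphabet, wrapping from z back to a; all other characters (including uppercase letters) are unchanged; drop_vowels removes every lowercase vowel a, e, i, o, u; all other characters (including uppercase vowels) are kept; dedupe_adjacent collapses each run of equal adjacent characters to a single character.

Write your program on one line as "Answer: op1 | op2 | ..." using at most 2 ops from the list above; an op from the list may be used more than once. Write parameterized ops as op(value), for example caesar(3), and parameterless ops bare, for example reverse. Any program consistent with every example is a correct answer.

take(2) | drop_vowels

Check, running the answer program on each example:
  "llesj" -> "ll" -> "ll"
  "ahmdtnooswt" -> "ah" -> "h"
  "tzjksluckzn" -> "tz" -> "tz"
  "fszwcfxcsd" -> "fs" -> "fs"
  "inwatoswh" -> "in" -> "n"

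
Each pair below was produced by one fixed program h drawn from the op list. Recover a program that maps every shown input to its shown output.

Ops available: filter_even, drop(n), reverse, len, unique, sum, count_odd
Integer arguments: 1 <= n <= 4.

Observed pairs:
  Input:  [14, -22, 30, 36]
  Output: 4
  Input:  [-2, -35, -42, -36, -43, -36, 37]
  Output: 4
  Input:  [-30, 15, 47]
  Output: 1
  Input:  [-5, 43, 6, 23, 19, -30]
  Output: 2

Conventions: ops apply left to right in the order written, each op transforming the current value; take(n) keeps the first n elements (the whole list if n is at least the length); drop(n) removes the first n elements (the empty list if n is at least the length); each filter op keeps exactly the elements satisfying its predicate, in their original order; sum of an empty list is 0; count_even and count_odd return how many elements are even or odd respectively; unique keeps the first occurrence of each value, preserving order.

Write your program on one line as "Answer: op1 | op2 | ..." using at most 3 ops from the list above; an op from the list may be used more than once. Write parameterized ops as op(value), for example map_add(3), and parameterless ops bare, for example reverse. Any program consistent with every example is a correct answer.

filter_even | len

Check, running the answer program on each example:
  [14, -22, 30, 36] -> [14, -22, 30, 36] -> 4
  [-2, -35, -42, -36, -43, -36, 37] -> [-2, -42, -36, -36] -> 4
  [-30, 15, 47] -> [-30] -> 1
  [-5, 43, 6, 23, 19, -30] -> [6, -30] -> 2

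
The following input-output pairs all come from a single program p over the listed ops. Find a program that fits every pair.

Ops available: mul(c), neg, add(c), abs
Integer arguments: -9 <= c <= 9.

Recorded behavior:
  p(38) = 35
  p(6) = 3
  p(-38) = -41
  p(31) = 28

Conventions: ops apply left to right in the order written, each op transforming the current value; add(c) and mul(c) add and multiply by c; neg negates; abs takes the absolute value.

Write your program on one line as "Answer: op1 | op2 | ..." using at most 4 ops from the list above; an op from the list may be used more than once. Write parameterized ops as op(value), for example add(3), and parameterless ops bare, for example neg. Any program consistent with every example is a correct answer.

neg | add(6) | neg | add(3)

Check, running the answer program on each example:
  38 -> -38 -> -32 -> 32 -> 35
  6 -> -6 -> 0 -> 0 -> 3
  -38 -> 38 -> 44 -> -44 -> -41
  31 -> -31 -> -25 -> 25 -> 28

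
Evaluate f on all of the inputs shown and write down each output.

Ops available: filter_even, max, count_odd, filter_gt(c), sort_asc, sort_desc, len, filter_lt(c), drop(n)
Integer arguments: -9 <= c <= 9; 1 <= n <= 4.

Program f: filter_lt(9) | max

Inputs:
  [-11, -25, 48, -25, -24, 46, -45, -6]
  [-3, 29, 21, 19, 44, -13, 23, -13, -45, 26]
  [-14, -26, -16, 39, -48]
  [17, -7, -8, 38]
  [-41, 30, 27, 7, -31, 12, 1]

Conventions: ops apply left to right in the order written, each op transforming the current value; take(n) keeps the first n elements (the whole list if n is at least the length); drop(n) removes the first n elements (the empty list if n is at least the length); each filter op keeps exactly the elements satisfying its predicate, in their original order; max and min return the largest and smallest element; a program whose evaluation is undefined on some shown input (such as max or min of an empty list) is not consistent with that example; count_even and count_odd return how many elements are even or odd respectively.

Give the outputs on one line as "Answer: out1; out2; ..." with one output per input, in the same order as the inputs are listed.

-6; -3; -14; -7; 7

Execution, op by op:
  [-11, -25, 48, -25, -24, 46, -45, -6] -> [-11, -25, -25, -24, -45, -6] -> -6
  [-3, 29, 21, 19, 44, -13, 23, -13, -45, 26] -> [-3, -13, -13, -45] -> -3
  [-14, -26, -16, 39, -48] -> [-14, -26, -16, -48] -> -14
  [17, -7, -8, 38] -> [-7, -8] -> -7
  [-41, 30, 27, 7, -31, 12, 1] -> [-41, 7, -31, 1] -> 7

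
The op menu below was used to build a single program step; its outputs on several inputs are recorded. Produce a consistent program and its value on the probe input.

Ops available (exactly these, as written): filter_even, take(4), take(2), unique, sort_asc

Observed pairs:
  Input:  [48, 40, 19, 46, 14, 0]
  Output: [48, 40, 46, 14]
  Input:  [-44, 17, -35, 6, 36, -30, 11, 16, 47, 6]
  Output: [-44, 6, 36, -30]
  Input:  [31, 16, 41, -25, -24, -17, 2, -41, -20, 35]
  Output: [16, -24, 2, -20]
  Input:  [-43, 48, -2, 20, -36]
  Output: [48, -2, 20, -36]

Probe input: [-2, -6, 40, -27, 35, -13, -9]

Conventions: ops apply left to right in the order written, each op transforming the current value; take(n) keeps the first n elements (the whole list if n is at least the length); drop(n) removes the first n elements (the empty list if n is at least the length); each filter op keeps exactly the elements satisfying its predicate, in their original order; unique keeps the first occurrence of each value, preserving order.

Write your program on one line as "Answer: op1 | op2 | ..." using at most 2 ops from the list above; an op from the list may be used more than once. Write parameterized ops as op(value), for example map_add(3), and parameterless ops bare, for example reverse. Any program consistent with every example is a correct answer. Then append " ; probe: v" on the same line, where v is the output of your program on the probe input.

filter_even | take(4) ; probe: [-2, -6, 40]

Check, running the answer program on each example:
  [48, 40, 19, 46, 14, 0] -> [48, 40, 46, 14, 0] -> [48, 40, 46, 14]
  [-44, 17, -35, 6, 36, -30, 11, 16, 47, 6] -> [-44, 6, 36, -30, 16, 6] -> [-44, 6, 36, -30]
  [31, 16, 41, -25, -24, -17, 2, -41, -20, 35] -> [16, -24, 2, -20] -> [16, -24, 2, -20]
  [-43, 48, -2, 20, -36] -> [48, -2, 20, -36] -> [48, -2, 20, -36]
  probe: [-2, -6, 40, -27, 35, -13, -9] -> [-2, -6, 40] -> [-2, -6, 40]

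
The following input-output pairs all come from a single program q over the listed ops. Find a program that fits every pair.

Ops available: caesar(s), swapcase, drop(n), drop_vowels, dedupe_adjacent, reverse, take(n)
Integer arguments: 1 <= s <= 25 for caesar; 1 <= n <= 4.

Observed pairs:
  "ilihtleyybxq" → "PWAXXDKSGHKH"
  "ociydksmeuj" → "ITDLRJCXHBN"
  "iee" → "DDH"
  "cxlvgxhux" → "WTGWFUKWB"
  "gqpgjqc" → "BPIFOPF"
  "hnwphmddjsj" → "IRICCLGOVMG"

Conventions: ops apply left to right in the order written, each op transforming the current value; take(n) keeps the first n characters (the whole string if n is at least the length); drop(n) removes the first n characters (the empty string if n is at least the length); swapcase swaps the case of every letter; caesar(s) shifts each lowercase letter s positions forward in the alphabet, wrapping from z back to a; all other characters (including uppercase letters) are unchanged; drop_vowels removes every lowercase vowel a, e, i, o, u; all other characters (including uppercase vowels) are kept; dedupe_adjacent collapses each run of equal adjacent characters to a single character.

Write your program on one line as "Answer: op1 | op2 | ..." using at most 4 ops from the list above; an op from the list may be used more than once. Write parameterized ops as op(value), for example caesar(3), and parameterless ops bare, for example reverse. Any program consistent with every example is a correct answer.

caesar(2) | reverse | caesar(23) | swapcase

Check, running the answer program on each example:
  "ilihtleyybxq" -> "knkjvngaadzs" -> "szdaagnvjknk" -> "pwaxxdksghkh" -> "PWAXXDKSGHKH"
  "ociydksmeuj" -> "qekafmuogwl" -> "lwgoumfakeq" -> "itdlrjcxhbn" -> "ITDLRJCXHBN"
  "iee" -> "kgg" -> "ggk" -> "ddh" -> "DDH"
  "cxlvgxhux" -> "eznxizjwz" -> "zwjzixnze" -> "wtgwfukwb" -> "WTGWFUKWB"
  "gqpgjqc" -> "isrilse" -> "eslirsi" -> "bpifopf" -> "BPIFOPF"
  "hnwphmddjsj" -> "jpyrjofflul" -> "lulffojrypj" -> "iricclgovmg" -> "IRICCLGOVMG"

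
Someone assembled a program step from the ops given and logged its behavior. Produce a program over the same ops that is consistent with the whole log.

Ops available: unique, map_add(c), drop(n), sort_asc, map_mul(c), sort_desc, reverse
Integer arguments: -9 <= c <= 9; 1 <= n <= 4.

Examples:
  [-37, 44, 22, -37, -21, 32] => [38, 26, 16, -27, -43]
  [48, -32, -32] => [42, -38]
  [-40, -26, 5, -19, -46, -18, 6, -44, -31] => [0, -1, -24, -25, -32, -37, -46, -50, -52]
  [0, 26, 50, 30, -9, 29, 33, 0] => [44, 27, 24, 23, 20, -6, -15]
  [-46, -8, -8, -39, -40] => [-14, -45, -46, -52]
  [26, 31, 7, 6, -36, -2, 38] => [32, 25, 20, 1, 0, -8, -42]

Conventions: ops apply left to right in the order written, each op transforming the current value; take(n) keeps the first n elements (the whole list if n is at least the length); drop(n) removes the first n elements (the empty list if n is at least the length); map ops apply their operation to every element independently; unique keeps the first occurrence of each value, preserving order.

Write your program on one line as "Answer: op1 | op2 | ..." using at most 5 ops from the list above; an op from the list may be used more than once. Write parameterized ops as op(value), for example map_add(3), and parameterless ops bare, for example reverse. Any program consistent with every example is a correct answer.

reverse | unique | map_add(-6) | sort_desc

Check, running the answer program on each example:
  [-37, 44, 22, -37, -21, 32] -> [32, -21, -37, 22, 44, -37] -> [32, -21, -37, 22, 44] -> [26, -27, -43, 16, 38] -> [38, 26, 16, -27, -43]
  [48, -32, -32] -> [-32, -32, 48] -> [-32, 48] -> [-38, 42] -> [42, -38]
  [-40, -26, 5, -19, -46, -18, 6, -44, -31] -> [-31, -44, 6, -18, -46, -19, 5, -26, -40] -> [-31, -44, 6, -18, -46, -19, 5, -26, -40] -> [-37, -50, 0, -24, -52, -25, -1, -32, -46] -> [0, -1, -24, -25, -32, -37, -46, -50, -52]
  [0, 26, 50, 30, -9, 29, 33, 0] -> [0, 33, 29, -9, 30, 50, 26, 0] -> [0, 33, 29, -9, 30, 50, 26] -> [-6, 27, 23, -15, 24, 44, 20] -> [44, 27, 24, 23, 20, -6, -15]
  [-46, -8, -8, -39, -40] -> [-40, -39, -8, -8, -46] -> [-40, -39, -8, -46] -> [-46, -45, -14, -52] -> [-14, -45, -46, -52]
  [26, 31, 7, 6, -36, -2, 38] -> [38, -2, -36, 6, 7, 31, 26] -> [38, -2, -36, 6, 7, 31, 26] -> [32, -8, -42, 0, 1, 25, 20] -> [32, 25, 20, 1, 0, -8, -42]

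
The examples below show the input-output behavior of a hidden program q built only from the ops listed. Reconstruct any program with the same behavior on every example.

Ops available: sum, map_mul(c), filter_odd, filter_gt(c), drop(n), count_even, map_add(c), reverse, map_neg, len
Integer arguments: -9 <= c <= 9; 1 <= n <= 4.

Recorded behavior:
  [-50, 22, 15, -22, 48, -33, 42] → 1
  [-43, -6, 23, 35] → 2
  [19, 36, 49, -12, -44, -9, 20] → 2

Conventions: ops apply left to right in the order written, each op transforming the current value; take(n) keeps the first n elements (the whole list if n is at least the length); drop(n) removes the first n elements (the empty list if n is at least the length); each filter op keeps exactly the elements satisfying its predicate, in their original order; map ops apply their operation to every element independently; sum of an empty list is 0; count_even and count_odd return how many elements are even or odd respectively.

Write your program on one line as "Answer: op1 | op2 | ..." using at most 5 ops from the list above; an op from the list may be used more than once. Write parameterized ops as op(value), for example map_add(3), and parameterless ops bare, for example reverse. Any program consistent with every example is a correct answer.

reverse | filter_odd | map_add(-3) | filter_gt(6) | len

Check, running the answer program on each example:
  [-50, 22, 15, -22, 48, -33, 42] -> [42, -33, 48, -22, 15, 22, -50] -> [-33, 15] -> [-36, 12] -> [12] -> 1
  [-43, -6, 23, 35] -> [35, 23, -6, -43] -> [35, 23, -43] -> [32, 20, -46] -> [32, 20] -> 2
  [19, 36, 49, -12, -44, -9, 20] -> [20, -9, -44, -12, 49, 36, 19] -> [-9, 49, 19] -> [-12, 46, 16] -> [46, 16] -> 2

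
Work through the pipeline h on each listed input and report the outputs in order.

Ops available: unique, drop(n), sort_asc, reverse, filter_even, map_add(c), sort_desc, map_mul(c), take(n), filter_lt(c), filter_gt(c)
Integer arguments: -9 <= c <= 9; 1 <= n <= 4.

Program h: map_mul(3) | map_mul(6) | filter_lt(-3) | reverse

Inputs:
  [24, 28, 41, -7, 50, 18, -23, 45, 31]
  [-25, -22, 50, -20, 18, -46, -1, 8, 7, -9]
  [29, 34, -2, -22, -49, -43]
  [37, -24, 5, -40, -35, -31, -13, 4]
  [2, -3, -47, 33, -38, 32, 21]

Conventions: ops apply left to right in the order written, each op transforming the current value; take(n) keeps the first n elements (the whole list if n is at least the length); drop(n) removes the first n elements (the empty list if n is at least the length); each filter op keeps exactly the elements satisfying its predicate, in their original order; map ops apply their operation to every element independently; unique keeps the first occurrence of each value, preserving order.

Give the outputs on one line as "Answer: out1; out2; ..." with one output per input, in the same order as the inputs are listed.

[-414, -126]; [-162, -18, -828, -360, -396, -450]; [-774, -882, -396, -36]; [-234, -558, -630, -720, -432]; [-684, -846, -54]

Execution, op by op:
  [24, 28, 41, -7, 50, 18, -23, 45, 31] -> [72, 84, 123, -21, 150, 54, -69, 135, 93] -> [432, 504, 738, -126, 900, 324, -414, 810, 558] -> [-126, -414] -> [-414, -126]
  [-25, -22, 50, -20, 18, -46, -1, 8, 7, -9] -> [-75, -66, 150, -60, 54, -138, -3, 24, 21, -27] -> [-450, -396, 900, -360, 324, -828, -18, 144, 126, -162] -> [-450, -396, -360, -828, -18, -162] -> [-162, -18, -828, -360, -396, -450]
  [29, 34, -2, -22, -49, -43] -> [87, 102, -6, -66, -147, -129] -> [522, 612, -36, -396, -882, -774] -> [-36, -396, -882, -774] -> [-774, -882, -396, -36]
  [37, -24, 5, -40, -35, -31, -13, 4] -> [111, -72, 15, -120, -105, -93, -39, 12] -> [666, -432, 90, -720, -630, -558, -234, 72] -> [-432, -720, -630, -558, -234] -> [-234, -558, -630, -720, -432]
  [2, -3, -47, 33, -38, 32, 21] -> [6, -9, -141, 99, -114, 96, 63] -> [36, -54, -846, 594, -684, 576, 378] -> [-54, -846, -684] -> [-684, -846, -54]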